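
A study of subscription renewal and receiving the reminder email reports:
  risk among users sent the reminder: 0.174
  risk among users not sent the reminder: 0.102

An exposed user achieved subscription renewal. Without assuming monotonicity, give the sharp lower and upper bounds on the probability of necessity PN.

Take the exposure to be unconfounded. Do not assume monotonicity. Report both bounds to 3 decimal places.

0.414 ≤ PN ≤ 1.000

Let p₁ = 0.174, p₀ = 0.102.
Under exogeneity alone the bounds on PN are max{0,(p₁−p₀)/p₁} ≤ PN ≤ min{1,(1−p₀)/p₁}.
  lower = (p₁ − p₀)/p₁ = 0.072 / 0.174 ≈ 0.4138
  upper = min{1, (1 − p₀)/p₁} = 0.898 / 0.174 ≈ 5.1609 → capped at 1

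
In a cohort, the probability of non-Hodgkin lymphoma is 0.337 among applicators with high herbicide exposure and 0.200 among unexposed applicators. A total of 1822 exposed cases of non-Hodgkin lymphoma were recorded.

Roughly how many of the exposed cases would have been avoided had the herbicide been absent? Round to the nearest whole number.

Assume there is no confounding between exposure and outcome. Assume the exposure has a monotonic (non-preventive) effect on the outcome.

Let p₁ = 0.337, p₀ = 0.2.
PN = (p₁ − p₀)/p₁ = (0.337 − 0.2) / 0.337 ≈ 0.40653.
Attributable cases ≈ PN × (exposed cases) = 0.40653 × 1822 ≈ 740.69.

about 741 cases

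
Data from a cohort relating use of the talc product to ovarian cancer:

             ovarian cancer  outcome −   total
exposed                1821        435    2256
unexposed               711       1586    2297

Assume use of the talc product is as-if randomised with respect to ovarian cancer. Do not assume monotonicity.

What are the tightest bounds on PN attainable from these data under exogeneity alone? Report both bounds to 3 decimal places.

0.617 ≤ PN ≤ 0.855

p₁ = P(outcome | exposed) = 1821/2256 = 0.80718
p₀ = P(outcome | unexposed) = 711/2297 = 0.30953
Under exogeneity alone the bounds on PN are max{0,(p₁−p₀)/p₁} ≤ PN ≤ min{1,(1−p₀)/p₁}.
  lower = (p₁ − p₀)/p₁ = 0.49765 / 0.80718 ≈ 0.6165
  upper = min{1, (1 − p₀)/p₁} = 0.69047 / 0.80718 ≈ 0.8554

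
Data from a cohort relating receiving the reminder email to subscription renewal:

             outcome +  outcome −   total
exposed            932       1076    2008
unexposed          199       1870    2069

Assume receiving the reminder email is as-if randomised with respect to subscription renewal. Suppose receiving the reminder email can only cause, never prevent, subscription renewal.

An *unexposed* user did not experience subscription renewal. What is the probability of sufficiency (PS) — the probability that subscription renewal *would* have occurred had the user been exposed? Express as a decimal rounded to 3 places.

p₁ = P(outcome | exposed) = 932/2008 = 0.46414
p₀ = P(outcome | unexposed) = 199/2069 = 0.096182
Under exogeneity and monotonicity, PS = (p₁ − p₀) / (1 − p₀).
PS = (0.46414 − 0.096182) / (1 − 0.096182) = 0.36796 / 0.90382 ≈ 0.4071

PS ≈ 0.407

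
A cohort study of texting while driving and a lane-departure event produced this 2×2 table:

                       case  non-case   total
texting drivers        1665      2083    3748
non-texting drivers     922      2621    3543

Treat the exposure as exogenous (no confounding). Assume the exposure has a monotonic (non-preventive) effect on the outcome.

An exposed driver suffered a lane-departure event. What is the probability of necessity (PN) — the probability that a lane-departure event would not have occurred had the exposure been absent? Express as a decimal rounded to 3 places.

PN ≈ 0.414

p₁ = P(outcome | exposed) = 1665/3748 = 0.44424
p₀ = P(outcome | unexposed) = 922/3543 = 0.26023
Under exogeneity and monotonicity, PN = (p₁ − p₀)/p₁.
PN = (0.44424 − 0.26023) / 0.44424 ≈ 0.4142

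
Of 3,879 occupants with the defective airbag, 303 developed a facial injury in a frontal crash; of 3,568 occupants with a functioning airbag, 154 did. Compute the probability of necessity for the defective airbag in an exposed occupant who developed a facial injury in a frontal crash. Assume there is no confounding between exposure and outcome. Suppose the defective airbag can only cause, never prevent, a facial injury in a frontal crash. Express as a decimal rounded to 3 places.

PN ≈ 0.447

p₁ = P(outcome | exposed) = 303/3879 = 0.078113
p₀ = P(outcome | unexposed) = 154/3568 = 0.043161
Under exogeneity and monotonicity, PN = (p₁ − p₀) / p₁.
PN = (0.078113 − 0.043161) / 0.078113 = 0.034951 / 0.078113 ≈ 0.4474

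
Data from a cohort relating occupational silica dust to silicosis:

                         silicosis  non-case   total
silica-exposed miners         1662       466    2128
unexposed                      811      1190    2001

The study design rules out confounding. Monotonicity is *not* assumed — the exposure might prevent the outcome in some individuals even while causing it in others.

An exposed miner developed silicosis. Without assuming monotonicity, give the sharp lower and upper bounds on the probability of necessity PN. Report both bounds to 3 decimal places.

p₁ = P(outcome | exposed) = 1662/2128 = 0.78102
p₀ = P(outcome | unexposed) = 811/2001 = 0.4053
Under exogeneity alone the bounds on PN are max{0,(p₁−p₀)/p₁} ≤ PN ≤ min{1,(1−p₀)/p₁}.
  lower = (p₁ − p₀)/p₁ = 0.37572 / 0.78102 ≈ 0.4811
  upper = min{1, (1 − p₀)/p₁} = 0.5947 / 0.78102 ≈ 0.7614

0.481 ≤ PN ≤ 0.761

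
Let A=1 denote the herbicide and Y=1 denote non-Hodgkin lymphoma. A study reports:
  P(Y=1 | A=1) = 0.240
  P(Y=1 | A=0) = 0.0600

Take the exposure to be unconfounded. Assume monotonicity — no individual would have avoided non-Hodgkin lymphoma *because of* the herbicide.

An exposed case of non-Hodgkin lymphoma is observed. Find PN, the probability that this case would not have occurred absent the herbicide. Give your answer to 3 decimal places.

Let p₁ = 0.24, p₀ = 0.06.
Under exogeneity and monotonicity, PN = (p₁ − p₀) / p₁.
PN = (0.24 − 0.06) / 0.24 = 0.18 / 0.24 ≈ 0.7500

PN ≈ 0.750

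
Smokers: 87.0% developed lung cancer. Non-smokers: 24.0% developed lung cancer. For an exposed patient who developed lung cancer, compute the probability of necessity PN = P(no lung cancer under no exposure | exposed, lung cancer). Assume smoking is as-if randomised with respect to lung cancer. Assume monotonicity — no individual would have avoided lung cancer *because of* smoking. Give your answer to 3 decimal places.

PN ≈ 0.724

p₁ = 0.87, p₀ = 0.24.
Under exogeneity and monotonicity, PN = (p₁ − p₀) / p₁.
PN = (0.87 − 0.24) / 0.87 = 0.63 / 0.87 ≈ 0.7241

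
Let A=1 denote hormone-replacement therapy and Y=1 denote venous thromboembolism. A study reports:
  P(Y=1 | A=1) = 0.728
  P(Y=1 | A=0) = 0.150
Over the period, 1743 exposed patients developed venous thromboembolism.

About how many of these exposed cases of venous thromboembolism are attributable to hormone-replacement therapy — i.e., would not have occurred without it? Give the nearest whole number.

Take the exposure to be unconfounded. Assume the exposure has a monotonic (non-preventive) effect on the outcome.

Let p₁ = 0.728, p₀ = 0.15.
PN = (p₁ − p₀)/p₁ = (0.728 − 0.15) / 0.728 ≈ 0.79396.
Attributable cases ≈ PN × (exposed cases) = 0.79396 × 1743 ≈ 1383.87.

about 1384 cases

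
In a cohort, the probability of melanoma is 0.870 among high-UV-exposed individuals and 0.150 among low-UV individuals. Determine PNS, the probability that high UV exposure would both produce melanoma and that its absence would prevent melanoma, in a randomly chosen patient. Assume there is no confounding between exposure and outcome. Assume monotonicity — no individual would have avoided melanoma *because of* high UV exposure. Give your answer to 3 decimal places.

Let p₁ = 0.87, p₀ = 0.15.
Under exogeneity and monotonicity, PNS = p₁ − p₀.
PNS = 0.87 − 0.15 = 0.72

PNS ≈ 0.720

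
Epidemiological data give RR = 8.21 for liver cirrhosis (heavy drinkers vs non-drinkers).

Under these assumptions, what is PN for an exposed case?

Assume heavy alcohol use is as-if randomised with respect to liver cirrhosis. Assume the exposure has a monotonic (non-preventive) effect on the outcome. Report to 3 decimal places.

PN ≈ 0.878

Under exogeneity and monotonicity, PN = (RR − 1) / RR = 1 − 1/RR.
PN = (8.21 − 1) / 8.21 = 7.21 / 8.21 ≈ 0.8782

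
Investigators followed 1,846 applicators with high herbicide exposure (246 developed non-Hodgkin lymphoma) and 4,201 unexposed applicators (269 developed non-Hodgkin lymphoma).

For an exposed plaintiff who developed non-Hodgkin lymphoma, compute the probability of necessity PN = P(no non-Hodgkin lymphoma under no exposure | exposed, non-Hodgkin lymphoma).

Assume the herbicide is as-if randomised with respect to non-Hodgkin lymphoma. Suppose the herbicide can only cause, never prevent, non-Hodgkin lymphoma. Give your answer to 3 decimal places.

p₁ = P(outcome | exposed) = 246/1846 = 0.13326
p₀ = P(outcome | unexposed) = 269/4201 = 0.064032
Under exogeneity and monotonicity, PN = (p₁ − p₀) / p₁.
PN = (0.13326 − 0.064032) / 0.13326 = 0.069229 / 0.13326 ≈ 0.5195

PN ≈ 0.519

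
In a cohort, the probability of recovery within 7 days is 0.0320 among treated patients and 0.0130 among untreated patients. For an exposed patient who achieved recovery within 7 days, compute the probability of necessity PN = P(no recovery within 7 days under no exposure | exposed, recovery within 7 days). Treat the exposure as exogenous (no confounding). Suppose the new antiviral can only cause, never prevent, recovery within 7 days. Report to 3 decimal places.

Let p₁ = 0.032, p₀ = 0.013.
Under exogeneity and monotonicity, PN = (p₁ − p₀) / p₁.
PN = (0.032 − 0.013) / 0.032 = 0.019 / 0.032 ≈ 0.5938

PN ≈ 0.594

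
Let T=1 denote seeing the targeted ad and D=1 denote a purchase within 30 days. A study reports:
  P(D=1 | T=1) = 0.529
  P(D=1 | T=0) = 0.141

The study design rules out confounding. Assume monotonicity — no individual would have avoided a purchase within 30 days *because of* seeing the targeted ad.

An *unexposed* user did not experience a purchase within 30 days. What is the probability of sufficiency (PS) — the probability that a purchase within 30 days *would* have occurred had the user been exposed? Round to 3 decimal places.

PS ≈ 0.452

Let p₁ = 0.529, p₀ = 0.141.
Under exogeneity and monotonicity, PS = (p₁ − p₀) / (1 − p₀).
PS = (0.529 − 0.141) / (1 − 0.141) = 0.388 / 0.859 ≈ 0.4517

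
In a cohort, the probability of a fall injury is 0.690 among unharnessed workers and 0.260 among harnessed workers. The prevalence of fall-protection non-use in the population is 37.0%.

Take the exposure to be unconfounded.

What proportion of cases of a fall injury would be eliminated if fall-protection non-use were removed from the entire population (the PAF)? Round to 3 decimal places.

PAF ≈ 0.380

Let p₁ = 0.69, p₀ = 0.26.
Overall risk P(Y=1) = π·p₁ + (1−π)·p₀ = 0.37×0.69 + 0.63×0.26 = 0.4191.
Under exogeneity, PAF = [P(Y=1) − p₀] / P(Y=1).
PAF = (0.4191 − 0.26) / 0.4191 ≈ 0.3796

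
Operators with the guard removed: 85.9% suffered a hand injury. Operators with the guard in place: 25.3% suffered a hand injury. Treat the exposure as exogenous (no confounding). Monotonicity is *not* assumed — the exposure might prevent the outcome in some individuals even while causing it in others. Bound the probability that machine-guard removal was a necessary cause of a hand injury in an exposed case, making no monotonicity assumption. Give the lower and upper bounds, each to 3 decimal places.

0.705 ≤ PN ≤ 0.870

p₁ = 0.859, p₀ = 0.253.
Under exogeneity alone the bounds on PN are max{0,(p₁−p₀)/p₁} ≤ PN ≤ min{1,(1−p₀)/p₁}.
  lower = (p₁ − p₀)/p₁ = 0.606 / 0.859 ≈ 0.7055
  upper = min{1, (1 − p₀)/p₁} = 0.747 / 0.859 ≈ 0.8696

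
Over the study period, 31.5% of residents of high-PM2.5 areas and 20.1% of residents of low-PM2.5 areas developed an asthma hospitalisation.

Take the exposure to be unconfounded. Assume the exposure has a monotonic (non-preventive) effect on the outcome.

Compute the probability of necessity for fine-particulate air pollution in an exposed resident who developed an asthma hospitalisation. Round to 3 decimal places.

p₁ = 0.315, p₀ = 0.201.
Under exogeneity and monotonicity, PN = (p₁ − p₀) / p₁.
PN = (0.315 − 0.201) / 0.315 = 0.114 / 0.315 ≈ 0.3619

PN ≈ 0.362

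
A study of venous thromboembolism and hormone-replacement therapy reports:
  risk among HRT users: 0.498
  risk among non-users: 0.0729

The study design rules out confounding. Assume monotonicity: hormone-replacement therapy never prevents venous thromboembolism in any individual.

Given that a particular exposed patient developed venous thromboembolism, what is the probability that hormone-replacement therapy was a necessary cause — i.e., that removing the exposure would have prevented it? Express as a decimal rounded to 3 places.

PN ≈ 0.854

Let p₁ = 0.498, p₀ = 0.0729.
Under exogeneity and monotonicity, PN = (p₁ − p₀) / p₁.
PN = (0.498 − 0.0729) / 0.498 = 0.4251 / 0.498 ≈ 0.8536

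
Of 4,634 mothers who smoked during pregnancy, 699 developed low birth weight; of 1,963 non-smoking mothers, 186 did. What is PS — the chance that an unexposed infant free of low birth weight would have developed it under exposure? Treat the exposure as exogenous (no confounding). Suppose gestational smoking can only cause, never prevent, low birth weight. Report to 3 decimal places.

PS ≈ 0.062

p₁ = P(outcome | exposed) = 699/4634 = 0.15084
p₀ = P(outcome | unexposed) = 186/1963 = 0.094753
Under exogeneity and monotonicity, PS = (p₁ − p₀) / (1 − p₀).
PS = (0.15084 − 0.094753) / (1 − 0.094753) = 0.056089 / 0.90525 ≈ 0.0620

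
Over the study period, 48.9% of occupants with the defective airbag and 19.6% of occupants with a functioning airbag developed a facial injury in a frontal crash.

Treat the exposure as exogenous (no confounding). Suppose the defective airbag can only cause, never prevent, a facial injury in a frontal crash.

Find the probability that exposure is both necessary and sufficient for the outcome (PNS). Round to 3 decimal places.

p₁ = 0.489, p₀ = 0.196.
Under exogeneity and monotonicity, PNS = p₁ − p₀.
PNS = 0.489 − 0.196 = 0.293

PNS ≈ 0.293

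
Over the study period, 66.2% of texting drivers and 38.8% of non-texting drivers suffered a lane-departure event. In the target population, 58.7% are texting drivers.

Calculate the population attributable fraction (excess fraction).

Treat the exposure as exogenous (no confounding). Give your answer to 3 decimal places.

p₁ = 0.662, p₀ = 0.388.
Overall risk P(Y=1) = π·p₁ + (1−π)·p₀ = 0.587×0.662 + 0.413×0.388 = 0.54884.
Under exogeneity, PAF = [P(Y=1) − p₀] / P(Y=1).
PAF = (0.54884 − 0.388) / 0.54884 ≈ 0.2931

PAF ≈ 0.293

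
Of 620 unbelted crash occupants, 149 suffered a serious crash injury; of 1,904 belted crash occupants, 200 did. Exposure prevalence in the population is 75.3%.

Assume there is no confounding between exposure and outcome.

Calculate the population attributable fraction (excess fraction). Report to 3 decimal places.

PAF ≈ 0.492

p₁ = P(outcome | exposed) = 149/620 = 0.24032
p₀ = P(outcome | unexposed) = 200/1904 = 0.10504
Overall risk P(Y=1) = π·p₁ + (1−π)·p₀ = 0.753×0.24032 + 0.247×0.10504 = 0.20691.
Under exogeneity, PAF = [P(Y=1) − p₀] / P(Y=1).
PAF = (0.20691 − 0.10504) / 0.20691 ≈ 0.4923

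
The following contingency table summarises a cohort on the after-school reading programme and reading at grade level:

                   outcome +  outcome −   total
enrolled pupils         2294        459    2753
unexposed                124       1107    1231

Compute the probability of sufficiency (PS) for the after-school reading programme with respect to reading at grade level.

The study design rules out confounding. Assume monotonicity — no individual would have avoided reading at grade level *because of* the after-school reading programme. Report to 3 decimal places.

p₁ = P(outcome | exposed) = 2294/2753 = 0.83327
p₀ = P(outcome | unexposed) = 124/1231 = 0.10073
Under exogeneity and monotonicity, PS = (p₁ − p₀)/(1 − p₀).
PS = (0.83327 − 0.10073) / 0.89927 ≈ 0.8146

PS ≈ 0.815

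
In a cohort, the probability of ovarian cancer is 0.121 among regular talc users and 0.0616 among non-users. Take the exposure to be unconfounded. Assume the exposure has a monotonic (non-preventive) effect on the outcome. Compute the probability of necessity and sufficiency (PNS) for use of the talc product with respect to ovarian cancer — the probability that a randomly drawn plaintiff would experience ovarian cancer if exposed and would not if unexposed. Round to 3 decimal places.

PNS ≈ 0.059

Let p₁ = 0.121, p₀ = 0.0616.
Under exogeneity and monotonicity, PNS = p₁ − p₀.
PNS = 0.121 − 0.0616 = 0.0594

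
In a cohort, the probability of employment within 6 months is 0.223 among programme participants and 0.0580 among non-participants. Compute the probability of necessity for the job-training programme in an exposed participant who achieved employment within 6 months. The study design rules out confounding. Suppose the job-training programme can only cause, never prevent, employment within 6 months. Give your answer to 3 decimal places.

PN ≈ 0.740

Let p₁ = 0.223, p₀ = 0.058.
Under exogeneity and monotonicity, PN = (p₁ − p₀) / p₁.
PN = (0.223 − 0.058) / 0.223 = 0.165 / 0.223 ≈ 0.7399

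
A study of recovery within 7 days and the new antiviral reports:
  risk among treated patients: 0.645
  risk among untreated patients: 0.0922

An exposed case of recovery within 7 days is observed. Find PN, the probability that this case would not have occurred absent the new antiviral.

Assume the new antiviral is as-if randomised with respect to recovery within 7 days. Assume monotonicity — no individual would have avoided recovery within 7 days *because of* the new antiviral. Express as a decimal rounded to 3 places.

Let p₁ = 0.645, p₀ = 0.0922.
Under exogeneity and monotonicity, PN = (p₁ − p₀) / p₁.
PN = (0.645 − 0.0922) / 0.645 = 0.5528 / 0.645 ≈ 0.8571

PN ≈ 0.857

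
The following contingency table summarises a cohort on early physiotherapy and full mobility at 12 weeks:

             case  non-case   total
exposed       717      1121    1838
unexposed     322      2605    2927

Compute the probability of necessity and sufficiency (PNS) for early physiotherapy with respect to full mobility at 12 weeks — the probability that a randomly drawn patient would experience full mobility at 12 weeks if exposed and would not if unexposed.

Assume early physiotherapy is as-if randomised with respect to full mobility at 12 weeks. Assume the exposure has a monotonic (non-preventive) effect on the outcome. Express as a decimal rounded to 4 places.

PNS ≈ 0.2801

p₁ = P(outcome | exposed) = 717/1838 = 0.3901
p₀ = P(outcome | unexposed) = 322/2927 = 0.11001
Under exogeneity and monotonicity, PNS = p₁ − p₀.
PNS = 0.3901 − 0.11001 = 0.28009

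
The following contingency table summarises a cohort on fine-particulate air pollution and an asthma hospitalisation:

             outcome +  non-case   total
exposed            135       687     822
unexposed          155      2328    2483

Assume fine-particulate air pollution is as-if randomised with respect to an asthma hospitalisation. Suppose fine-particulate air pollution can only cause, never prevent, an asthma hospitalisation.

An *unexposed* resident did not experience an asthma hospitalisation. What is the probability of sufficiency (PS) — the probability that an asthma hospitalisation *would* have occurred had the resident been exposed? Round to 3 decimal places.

PS ≈ 0.109

p₁ = P(outcome | exposed) = 135/822 = 0.16423
p₀ = P(outcome | unexposed) = 155/2483 = 0.062424
Under exogeneity and monotonicity, PS = (p₁ − p₀) / (1 − p₀).
PS = (0.16423 − 0.062424) / (1 − 0.062424) = 0.10181 / 0.93758 ≈ 0.1086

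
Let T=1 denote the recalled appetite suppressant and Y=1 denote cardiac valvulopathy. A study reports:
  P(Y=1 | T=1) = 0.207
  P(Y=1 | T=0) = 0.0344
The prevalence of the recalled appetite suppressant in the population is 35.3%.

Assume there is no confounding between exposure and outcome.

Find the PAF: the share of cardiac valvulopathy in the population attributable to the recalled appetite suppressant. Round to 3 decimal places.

Let p₁ = 0.207, p₀ = 0.0344.
Overall risk P(Y=1) = π·p₁ + (1−π)·p₀ = 0.353×0.207 + 0.647×0.0344 = 0.095328.
Under exogeneity, PAF = [P(Y=1) − p₀] / P(Y=1).
PAF = (0.095328 − 0.0344) / 0.095328 ≈ 0.6391

PAF ≈ 0.639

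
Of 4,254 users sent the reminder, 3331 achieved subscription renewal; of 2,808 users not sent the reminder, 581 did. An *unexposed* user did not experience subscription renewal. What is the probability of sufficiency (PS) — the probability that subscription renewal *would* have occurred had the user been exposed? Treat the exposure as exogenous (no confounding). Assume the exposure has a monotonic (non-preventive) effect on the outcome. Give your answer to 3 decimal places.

p₁ = P(outcome | exposed) = 3331/4254 = 0.78303
p₀ = P(outcome | unexposed) = 581/2808 = 0.20691
Under exogeneity and monotonicity, PS = (p₁ − p₀) / (1 − p₀).
PS = (0.78303 − 0.20691) / (1 − 0.20691) = 0.57612 / 0.79309 ≈ 0.7264

PS ≈ 0.726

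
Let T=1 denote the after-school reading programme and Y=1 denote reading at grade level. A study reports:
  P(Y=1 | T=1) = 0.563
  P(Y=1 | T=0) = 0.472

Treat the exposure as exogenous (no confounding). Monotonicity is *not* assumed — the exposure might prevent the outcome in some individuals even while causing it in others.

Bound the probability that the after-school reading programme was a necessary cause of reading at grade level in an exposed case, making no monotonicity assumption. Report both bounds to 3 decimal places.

0.162 ≤ PN ≤ 0.938

Let p₁ = 0.563, p₀ = 0.472.
Under exogeneity alone the bounds on PN are max{0,(p₁−p₀)/p₁} ≤ PN ≤ min{1,(1−p₀)/p₁}.
  lower = (p₁ − p₀)/p₁ = 0.091 / 0.563 ≈ 0.1616
  upper = min{1, (1 − p₀)/p₁} = 0.528 / 0.563 ≈ 0.9378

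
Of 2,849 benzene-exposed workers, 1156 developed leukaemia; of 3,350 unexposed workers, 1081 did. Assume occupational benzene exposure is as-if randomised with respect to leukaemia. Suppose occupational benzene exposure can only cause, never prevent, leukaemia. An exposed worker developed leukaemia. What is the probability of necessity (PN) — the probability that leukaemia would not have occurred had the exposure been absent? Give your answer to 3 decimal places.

PN ≈ 0.205

p₁ = P(outcome | exposed) = 1156/2849 = 0.40576
p₀ = P(outcome | unexposed) = 1081/3350 = 0.32269
Under exogeneity and monotonicity, PN = (p₁ − p₀) / p₁.
PN = (0.40576 − 0.32269) / 0.40576 = 0.08307 / 0.40576 ≈ 0.2047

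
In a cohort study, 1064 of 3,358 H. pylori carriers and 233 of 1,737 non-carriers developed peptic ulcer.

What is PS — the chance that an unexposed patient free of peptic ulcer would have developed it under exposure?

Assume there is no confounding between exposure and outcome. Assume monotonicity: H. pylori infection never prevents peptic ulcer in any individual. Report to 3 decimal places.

PS ≈ 0.211

p₁ = P(outcome | exposed) = 1064/3358 = 0.31686
p₀ = P(outcome | unexposed) = 233/1737 = 0.13414
Under exogeneity and monotonicity, PS = (p₁ − p₀) / (1 − p₀).
PS = (0.31686 − 0.13414) / (1 − 0.13414) = 0.18272 / 0.86586 ≈ 0.2110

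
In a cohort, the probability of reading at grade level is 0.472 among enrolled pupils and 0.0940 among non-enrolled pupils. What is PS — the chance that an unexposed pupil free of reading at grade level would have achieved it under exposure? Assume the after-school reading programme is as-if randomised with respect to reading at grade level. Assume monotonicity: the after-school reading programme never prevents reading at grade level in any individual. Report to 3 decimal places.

PS ≈ 0.417

Let p₁ = 0.472, p₀ = 0.094.
Under exogeneity and monotonicity, PS = (p₁ − p₀) / (1 − p₀).
PS = (0.472 − 0.094) / (1 − 0.094) = 0.378 / 0.906 ≈ 0.4172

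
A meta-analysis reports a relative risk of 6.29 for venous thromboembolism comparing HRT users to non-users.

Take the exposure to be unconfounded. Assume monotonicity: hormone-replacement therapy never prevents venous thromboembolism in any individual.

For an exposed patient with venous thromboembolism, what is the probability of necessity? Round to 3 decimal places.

Under exogeneity and monotonicity, PN = (RR − 1) / RR = 1 − 1/RR.
PN = (6.29 − 1) / 6.29 = 5.29 / 6.29 ≈ 0.8410

PN ≈ 0.841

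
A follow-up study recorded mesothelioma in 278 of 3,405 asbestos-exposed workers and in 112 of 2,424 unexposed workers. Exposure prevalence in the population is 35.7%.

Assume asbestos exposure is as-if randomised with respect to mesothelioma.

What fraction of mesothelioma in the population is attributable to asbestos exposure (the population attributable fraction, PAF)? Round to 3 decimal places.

PAF ≈ 0.215

p₁ = P(outcome | exposed) = 278/3405 = 0.081645
p₀ = P(outcome | unexposed) = 112/2424 = 0.046205
Overall risk P(Y=1) = π·p₁ + (1−π)·p₀ = 0.357×0.081645 + 0.643×0.046205 = 0.058857.
Under exogeneity, PAF = [P(Y=1) − p₀] / P(Y=1).
PAF = (0.058857 − 0.046205) / 0.058857 ≈ 0.2150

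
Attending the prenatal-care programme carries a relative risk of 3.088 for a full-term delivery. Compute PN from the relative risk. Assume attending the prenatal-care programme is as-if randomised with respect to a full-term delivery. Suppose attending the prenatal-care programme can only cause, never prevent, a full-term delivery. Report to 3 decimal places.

Under exogeneity and monotonicity, PN = (RR − 1) / RR = 1 − 1/RR.
PN = (3.088 − 1) / 3.088 = 2.088 / 3.088 ≈ 0.6762

PN ≈ 0.676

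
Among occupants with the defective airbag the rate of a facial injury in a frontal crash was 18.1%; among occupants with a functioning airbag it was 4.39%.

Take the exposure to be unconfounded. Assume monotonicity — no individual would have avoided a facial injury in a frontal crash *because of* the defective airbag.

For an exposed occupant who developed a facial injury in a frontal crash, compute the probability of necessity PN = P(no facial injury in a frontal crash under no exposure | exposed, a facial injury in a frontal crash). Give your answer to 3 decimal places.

PN ≈ 0.757

p₁ = 0.181, p₀ = 0.0439.
Under exogeneity and monotonicity, PN = (p₁ − p₀) / p₁.
PN = (0.181 − 0.0439) / 0.181 = 0.1371 / 0.181 ≈ 0.7575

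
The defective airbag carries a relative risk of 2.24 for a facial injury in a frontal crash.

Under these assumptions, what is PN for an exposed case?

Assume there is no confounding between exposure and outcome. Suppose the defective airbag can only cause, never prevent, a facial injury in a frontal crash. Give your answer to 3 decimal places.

Under exogeneity and monotonicity, PN = (RR − 1) / RR = 1 − 1/RR.
PN = (2.24 − 1) / 2.24 = 1.24 / 2.24 ≈ 0.5536

PN ≈ 0.554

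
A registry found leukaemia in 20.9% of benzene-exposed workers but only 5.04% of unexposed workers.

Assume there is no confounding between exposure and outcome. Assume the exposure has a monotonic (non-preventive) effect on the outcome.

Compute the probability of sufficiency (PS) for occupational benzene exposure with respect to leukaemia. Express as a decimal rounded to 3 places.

PS ≈ 0.167

p₁ = 0.209, p₀ = 0.0504.
Under exogeneity and monotonicity, PS = (p₁ − p₀) / (1 − p₀).
PS = (0.209 − 0.0504) / (1 − 0.0504) = 0.1586 / 0.9496 ≈ 0.1670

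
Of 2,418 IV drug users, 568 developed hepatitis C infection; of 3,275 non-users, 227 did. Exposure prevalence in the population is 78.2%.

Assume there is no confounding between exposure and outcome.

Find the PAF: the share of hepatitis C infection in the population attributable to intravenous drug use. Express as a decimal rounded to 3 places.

p₁ = P(outcome | exposed) = 568/2418 = 0.2349
p₀ = P(outcome | unexposed) = 227/3275 = 0.069313
Overall risk P(Y=1) = π·p₁ + (1−π)·p₀ = 0.782×0.2349 + 0.218×0.069313 = 0.19881.
Under exogeneity, PAF = [P(Y=1) − p₀] / P(Y=1).
PAF = (0.19881 − 0.069313) / 0.19881 ≈ 0.6514

PAF ≈ 0.651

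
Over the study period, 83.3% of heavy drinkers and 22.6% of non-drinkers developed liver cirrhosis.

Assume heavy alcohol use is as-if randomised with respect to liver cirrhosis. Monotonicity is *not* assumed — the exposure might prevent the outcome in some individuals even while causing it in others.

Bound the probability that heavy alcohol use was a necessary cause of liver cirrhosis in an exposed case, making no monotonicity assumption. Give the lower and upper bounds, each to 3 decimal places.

0.729 ≤ PN ≤ 0.929

p₁ = 0.833, p₀ = 0.226.
Under exogeneity alone the bounds on PN are max{0,(p₁−p₀)/p₁} ≤ PN ≤ min{1,(1−p₀)/p₁}.
  lower = (p₁ − p₀)/p₁ = 0.607 / 0.833 ≈ 0.7287
  upper = min{1, (1 − p₀)/p₁} = 0.774 / 0.833 ≈ 0.9292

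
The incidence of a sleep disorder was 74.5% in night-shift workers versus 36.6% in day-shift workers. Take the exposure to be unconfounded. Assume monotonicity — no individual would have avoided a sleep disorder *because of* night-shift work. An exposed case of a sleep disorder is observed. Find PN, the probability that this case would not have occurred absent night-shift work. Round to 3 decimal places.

p₁ = 0.745, p₀ = 0.366.
Under exogeneity and monotonicity, PN = (p₁ − p₀) / p₁.
PN = (0.745 − 0.366) / 0.745 = 0.379 / 0.745 ≈ 0.5087

PN ≈ 0.509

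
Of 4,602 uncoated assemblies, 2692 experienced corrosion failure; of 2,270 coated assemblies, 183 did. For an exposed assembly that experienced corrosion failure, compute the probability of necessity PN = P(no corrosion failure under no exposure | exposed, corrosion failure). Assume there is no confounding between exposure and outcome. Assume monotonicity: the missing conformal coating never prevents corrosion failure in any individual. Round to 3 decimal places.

p₁ = P(outcome | exposed) = 2692/4602 = 0.58496
p₀ = P(outcome | unexposed) = 183/2270 = 0.080617
Under exogeneity and monotonicity, PN = (p₁ − p₀) / p₁.
PN = (0.58496 − 0.080617) / 0.58496 = 0.50435 / 0.58496 ≈ 0.8622

PN ≈ 0.862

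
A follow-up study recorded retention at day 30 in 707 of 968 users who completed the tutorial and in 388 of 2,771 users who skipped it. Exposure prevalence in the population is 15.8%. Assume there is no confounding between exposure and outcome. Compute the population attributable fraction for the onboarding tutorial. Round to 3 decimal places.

PAF ≈ 0.400

p₁ = P(outcome | exposed) = 707/968 = 0.73037
p₀ = P(outcome | unexposed) = 388/2771 = 0.14002
Overall risk P(Y=1) = π·p₁ + (1−π)·p₀ = 0.158×0.73037 + 0.842×0.14002 = 0.2333.
Under exogeneity, PAF = [P(Y=1) − p₀] / P(Y=1).
PAF = (0.2333 − 0.14002) / 0.2333 ≈ 0.3998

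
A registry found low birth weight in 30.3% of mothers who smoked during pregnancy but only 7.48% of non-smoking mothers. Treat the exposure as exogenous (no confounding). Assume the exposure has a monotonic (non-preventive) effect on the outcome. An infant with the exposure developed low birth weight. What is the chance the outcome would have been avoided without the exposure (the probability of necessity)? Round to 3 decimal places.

PN ≈ 0.753

p₁ = 0.303, p₀ = 0.0748.
Under exogeneity and monotonicity, PN = (p₁ − p₀) / p₁.
PN = (0.303 − 0.0748) / 0.303 = 0.2282 / 0.303 ≈ 0.7531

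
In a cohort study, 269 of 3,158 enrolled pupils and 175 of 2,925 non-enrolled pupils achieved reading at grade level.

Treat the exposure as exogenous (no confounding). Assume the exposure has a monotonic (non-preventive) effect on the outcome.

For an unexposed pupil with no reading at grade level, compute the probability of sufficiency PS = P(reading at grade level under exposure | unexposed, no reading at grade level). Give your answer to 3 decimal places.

p₁ = P(outcome | exposed) = 269/3158 = 0.08518
p₀ = P(outcome | unexposed) = 175/2925 = 0.059829
Under exogeneity and monotonicity, PS = (p₁ − p₀) / (1 − p₀).
PS = (0.08518 − 0.059829) / (1 − 0.059829) = 0.025351 / 0.94017 ≈ 0.0270

PS ≈ 0.027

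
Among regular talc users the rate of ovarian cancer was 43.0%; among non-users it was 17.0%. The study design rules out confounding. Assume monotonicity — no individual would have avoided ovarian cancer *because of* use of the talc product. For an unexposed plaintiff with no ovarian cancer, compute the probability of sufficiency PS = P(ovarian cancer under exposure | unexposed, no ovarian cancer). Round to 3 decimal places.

PS ≈ 0.313

p₁ = 0.43, p₀ = 0.17.
Under exogeneity and monotonicity, PS = (p₁ − p₀) / (1 − p₀).
PS = (0.43 − 0.17) / (1 − 0.17) = 0.26 / 0.83 ≈ 0.3133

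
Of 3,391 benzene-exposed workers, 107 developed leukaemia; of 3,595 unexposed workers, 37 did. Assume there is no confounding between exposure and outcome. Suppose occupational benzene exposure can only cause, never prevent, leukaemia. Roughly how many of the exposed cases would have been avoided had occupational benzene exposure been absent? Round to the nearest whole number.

p₁ = P(outcome | exposed) = 107/3391 = 0.031554
p₀ = P(outcome | unexposed) = 37/3595 = 0.010292
PN = (p₁ − p₀)/p₁ = (0.031554 − 0.010292) / 0.031554 ≈ 0.67383.
Attributable cases ≈ PN × (exposed cases) = 0.67383 × 107 ≈ 72.10.

about 72 cases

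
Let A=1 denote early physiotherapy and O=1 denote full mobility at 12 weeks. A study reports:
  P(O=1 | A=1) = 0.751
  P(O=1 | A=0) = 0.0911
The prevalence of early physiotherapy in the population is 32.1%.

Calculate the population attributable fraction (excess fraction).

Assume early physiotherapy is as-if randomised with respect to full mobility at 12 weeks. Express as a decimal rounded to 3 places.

PAF ≈ 0.699

Let p₁ = 0.751, p₀ = 0.0911.
Overall risk P(Y=1) = π·p₁ + (1−π)·p₀ = 0.321×0.751 + 0.679×0.0911 = 0.30293.
Under exogeneity, PAF = [P(Y=1) − p₀] / P(Y=1).
PAF = (0.30293 − 0.0911) / 0.30293 ≈ 0.6993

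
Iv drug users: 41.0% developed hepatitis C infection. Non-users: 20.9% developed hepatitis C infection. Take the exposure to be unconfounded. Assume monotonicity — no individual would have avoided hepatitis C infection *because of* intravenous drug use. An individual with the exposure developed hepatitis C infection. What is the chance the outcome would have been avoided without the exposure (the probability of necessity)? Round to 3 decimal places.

PN ≈ 0.490

p₁ = 0.41, p₀ = 0.209.
Under exogeneity and monotonicity, PN = (p₁ − p₀) / p₁.
PN = (0.41 − 0.209) / 0.41 = 0.201 / 0.41 ≈ 0.4902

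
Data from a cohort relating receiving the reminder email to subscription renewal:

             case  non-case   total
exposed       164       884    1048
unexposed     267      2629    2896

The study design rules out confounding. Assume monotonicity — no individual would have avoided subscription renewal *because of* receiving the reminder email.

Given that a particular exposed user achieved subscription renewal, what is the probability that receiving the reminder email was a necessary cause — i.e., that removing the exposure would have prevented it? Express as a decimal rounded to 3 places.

PN ≈ 0.411

p₁ = P(outcome | exposed) = 164/1048 = 0.15649
p₀ = P(outcome | unexposed) = 267/2896 = 0.092196
Under exogeneity and monotonicity, PN = (p₁ − p₀)/p₁.
PN = (0.15649 − 0.092196) / 0.15649 ≈ 0.4108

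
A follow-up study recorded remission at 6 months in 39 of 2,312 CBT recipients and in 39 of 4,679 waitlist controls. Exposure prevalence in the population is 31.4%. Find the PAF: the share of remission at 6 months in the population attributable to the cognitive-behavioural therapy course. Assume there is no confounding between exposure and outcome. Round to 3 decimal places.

p₁ = P(outcome | exposed) = 39/2312 = 0.016869
p₀ = P(outcome | unexposed) = 39/4679 = 0.0083351
Overall risk P(Y=1) = π·p₁ + (1−π)·p₀ = 0.314×0.016869 + 0.686×0.0083351 = 0.011015.
Under exogeneity, PAF = [P(Y=1) − p₀] / P(Y=1).
PAF = (0.011015 − 0.0083351) / 0.011015 ≈ 0.2433

PAF ≈ 0.243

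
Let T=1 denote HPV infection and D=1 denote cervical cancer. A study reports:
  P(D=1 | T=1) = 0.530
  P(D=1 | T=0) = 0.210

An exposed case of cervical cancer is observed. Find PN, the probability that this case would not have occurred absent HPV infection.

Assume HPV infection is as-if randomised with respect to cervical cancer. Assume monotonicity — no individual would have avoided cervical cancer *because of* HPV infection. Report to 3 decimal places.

Let p₁ = 0.53, p₀ = 0.21.
Under exogeneity and monotonicity, PN = (p₁ − p₀) / p₁.
PN = (0.53 − 0.21) / 0.53 = 0.32 / 0.53 ≈ 0.6038

PN ≈ 0.604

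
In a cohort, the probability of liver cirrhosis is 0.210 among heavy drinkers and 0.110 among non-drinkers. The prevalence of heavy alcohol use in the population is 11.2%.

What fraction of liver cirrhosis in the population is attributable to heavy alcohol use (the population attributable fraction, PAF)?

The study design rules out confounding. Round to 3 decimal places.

PAF ≈ 0.092

Let p₁ = 0.21, p₀ = 0.11.
Overall risk P(Y=1) = π·p₁ + (1−π)·p₀ = 0.112×0.21 + 0.888×0.11 = 0.1212.
Under exogeneity, PAF = [P(Y=1) − p₀] / P(Y=1).
PAF = (0.1212 − 0.11) / 0.1212 ≈ 0.0924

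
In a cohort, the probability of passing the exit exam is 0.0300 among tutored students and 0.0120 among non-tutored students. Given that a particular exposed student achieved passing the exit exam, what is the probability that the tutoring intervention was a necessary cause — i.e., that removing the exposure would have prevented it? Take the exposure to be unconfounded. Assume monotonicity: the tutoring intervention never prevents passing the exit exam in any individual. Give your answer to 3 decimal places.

Let p₁ = 0.03, p₀ = 0.012.
Under exogeneity and monotonicity, PN = (p₁ − p₀) / p₁.
PN = (0.03 − 0.012) / 0.03 = 0.018 / 0.03 ≈ 0.6000

PN ≈ 0.600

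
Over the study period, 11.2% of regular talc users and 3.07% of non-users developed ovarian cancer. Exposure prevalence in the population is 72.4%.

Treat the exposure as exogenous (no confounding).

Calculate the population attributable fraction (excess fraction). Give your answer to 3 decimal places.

p₁ = 0.112, p₀ = 0.0307.
Overall risk P(Y=1) = π·p₁ + (1−π)·p₀ = 0.724×0.112 + 0.276×0.0307 = 0.089561.
Under exogeneity, PAF = [P(Y=1) − p₀] / P(Y=1).
PAF = (0.089561 − 0.0307) / 0.089561 ≈ 0.6572

PAF ≈ 0.657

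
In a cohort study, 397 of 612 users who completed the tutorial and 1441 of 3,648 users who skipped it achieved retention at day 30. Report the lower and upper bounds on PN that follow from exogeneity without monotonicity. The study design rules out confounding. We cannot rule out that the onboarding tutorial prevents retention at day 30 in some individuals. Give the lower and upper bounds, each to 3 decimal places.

p₁ = P(outcome | exposed) = 397/612 = 0.64869
p₀ = P(outcome | unexposed) = 1441/3648 = 0.39501
Under exogeneity alone the bounds on PN are max{0,(p₁−p₀)/p₁} ≤ PN ≤ min{1,(1−p₀)/p₁}.
  lower = (p₁ − p₀)/p₁ = 0.25368 / 0.64869 ≈ 0.3911
  upper = min{1, (1 − p₀)/p₁} = 0.60499 / 0.64869 ≈ 0.9326

0.391 ≤ PN ≤ 0.933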